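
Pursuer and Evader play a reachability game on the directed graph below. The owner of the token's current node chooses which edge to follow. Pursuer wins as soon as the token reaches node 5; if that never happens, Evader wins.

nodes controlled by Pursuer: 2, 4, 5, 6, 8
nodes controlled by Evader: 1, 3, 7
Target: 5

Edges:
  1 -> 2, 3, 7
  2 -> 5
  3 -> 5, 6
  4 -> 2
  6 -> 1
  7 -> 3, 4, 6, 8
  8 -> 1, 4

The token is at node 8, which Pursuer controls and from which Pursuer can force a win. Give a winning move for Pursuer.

A0 = {5}
A1: add {2} — 2 (Pursuer) has 2→5.
A2: add {4} — 4 (Pursuer) has 4→2.
A3: add {8} — 8 (Pursuer) has 8→4.
A4 = A3; e.g. 1 (Evader) can still go to 3. Fixed point.
From 8, successor 4 is in the attractor (rank 2); the other successor 1 is not.

4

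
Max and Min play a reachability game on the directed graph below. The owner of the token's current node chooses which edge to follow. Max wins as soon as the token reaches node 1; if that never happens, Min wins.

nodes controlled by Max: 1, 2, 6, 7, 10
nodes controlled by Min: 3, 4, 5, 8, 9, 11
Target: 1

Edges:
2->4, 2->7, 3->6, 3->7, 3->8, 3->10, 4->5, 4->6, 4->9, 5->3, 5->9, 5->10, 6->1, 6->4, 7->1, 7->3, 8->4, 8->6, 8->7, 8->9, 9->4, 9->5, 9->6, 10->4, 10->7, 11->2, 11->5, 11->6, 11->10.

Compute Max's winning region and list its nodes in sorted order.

A0 = {1}
A1: add {6, 7} — 6 (Max) has 6→1; 7 (Max) has 7→1.
A2: add {2, 10} — 2 (Max) has 2→7; 10 (Max) has 10→7.
A3 = A2; e.g. 3 (Min) can still go to 8. Fixed point.
Max's winning region = {1, 2, 6, 7, 10}.

1, 2, 6, 7, 10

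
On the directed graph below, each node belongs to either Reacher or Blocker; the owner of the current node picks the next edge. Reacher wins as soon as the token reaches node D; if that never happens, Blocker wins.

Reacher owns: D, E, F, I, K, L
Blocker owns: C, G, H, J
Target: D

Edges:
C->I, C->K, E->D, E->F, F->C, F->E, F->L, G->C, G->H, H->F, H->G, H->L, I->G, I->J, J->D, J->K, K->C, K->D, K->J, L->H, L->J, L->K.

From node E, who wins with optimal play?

Reacher

A0 = {D}
A1: add {E, K} — E (Reacher) has E→D; K (Reacher) has K→D.
E ∈ A1, so Reacher can force the target.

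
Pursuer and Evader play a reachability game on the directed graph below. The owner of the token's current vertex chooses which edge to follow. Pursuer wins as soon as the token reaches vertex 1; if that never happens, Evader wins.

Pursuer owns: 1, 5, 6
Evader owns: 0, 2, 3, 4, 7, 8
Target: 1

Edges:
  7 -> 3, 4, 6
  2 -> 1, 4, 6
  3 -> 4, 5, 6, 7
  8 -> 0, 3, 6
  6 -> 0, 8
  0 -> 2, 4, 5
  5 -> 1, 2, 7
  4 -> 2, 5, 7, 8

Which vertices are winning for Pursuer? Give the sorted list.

A0 = {1}
A1: add {5} — 5 (Pursuer) has 5→1.
A2 = A1; e.g. 0 (Evader) can still go to 2. Fixed point.
Pursuer's winning region = {1, 5}.

1, 5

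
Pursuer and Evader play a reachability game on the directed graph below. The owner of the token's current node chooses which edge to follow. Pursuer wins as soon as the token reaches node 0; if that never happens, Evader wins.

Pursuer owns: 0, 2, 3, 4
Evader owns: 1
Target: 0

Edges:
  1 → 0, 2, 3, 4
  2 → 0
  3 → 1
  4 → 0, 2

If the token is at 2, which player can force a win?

Pursuer

A0 = {0}
A1: add {2, 4} — 2 (Pursuer) has 2→0; 4 (Pursuer) has 4→0.
A2 = A1; e.g. 1 (Evader) can still go to 3. Fixed point.
2 ∈ A1, so Pursuer can force the target.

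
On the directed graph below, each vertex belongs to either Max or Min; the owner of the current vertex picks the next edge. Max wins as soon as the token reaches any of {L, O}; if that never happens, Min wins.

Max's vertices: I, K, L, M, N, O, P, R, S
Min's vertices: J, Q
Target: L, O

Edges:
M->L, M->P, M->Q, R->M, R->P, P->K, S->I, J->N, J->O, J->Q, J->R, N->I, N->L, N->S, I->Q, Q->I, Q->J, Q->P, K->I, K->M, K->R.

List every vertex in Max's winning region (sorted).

A0 = {L, O}
A1: add {M, N} — M (Max) has M→L; N (Max) has N→L.
A2: add {K, R} — K (Max) has K→M; R (Max) has R→M.
A3: add {P} — P (Max) has P→K.
A4 = A3; e.g. I (Max) has no edge into A3. Fixed point.
Max's winning region = {K, L, M, N, O, P, R}.

K, L, M, N, O, P, R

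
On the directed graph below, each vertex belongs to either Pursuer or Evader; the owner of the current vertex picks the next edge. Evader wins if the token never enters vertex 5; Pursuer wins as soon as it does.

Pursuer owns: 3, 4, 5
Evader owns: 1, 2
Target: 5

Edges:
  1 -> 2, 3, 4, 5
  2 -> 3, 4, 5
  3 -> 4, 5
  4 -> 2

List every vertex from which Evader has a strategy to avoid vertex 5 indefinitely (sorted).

1, 2, 4

A0 = {5}
A1: add {3} — 3 (Pursuer) has 3→5.
A2 = A1; e.g. 1 (Evader) can still go to 2. Fixed point.
Pursuer's attractor = {3, 5}; Evader avoids the target exactly from the complement.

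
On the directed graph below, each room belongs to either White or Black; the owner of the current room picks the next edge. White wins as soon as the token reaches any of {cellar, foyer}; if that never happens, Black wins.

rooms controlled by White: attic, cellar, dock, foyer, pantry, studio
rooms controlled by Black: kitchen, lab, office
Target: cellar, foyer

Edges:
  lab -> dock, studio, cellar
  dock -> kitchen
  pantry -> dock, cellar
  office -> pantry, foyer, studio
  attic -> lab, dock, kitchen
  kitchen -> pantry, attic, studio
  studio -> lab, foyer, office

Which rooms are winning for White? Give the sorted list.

cellar, foyer, office, pantry, studio

A0 = {cellar, foyer}
A1: add {pantry, studio} — pantry (White) has pantry→cellar; studio (White) has studio→foyer.
A2: add {office} — office (Black): all of {pantry, foyer, studio} already in.
A3 = A2; e.g. lab (Black) can still go to dock. Fixed point.
White's winning region = {cellar, foyer, office, pantry, studio}.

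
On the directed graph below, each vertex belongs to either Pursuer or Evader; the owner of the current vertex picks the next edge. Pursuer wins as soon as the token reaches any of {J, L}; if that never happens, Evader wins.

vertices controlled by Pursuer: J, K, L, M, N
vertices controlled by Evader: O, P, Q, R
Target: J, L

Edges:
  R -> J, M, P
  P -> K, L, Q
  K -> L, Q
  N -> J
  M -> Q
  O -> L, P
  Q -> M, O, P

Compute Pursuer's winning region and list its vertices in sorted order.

A0 = {J, L}
A1: add {K, N} — K (Pursuer) has K→L; N (Pursuer) has N→J.
A2 = A1; e.g. M (Pursuer) has no edge into A1. Fixed point.
Pursuer's winning region = {J, K, L, N}.

J, K, L, N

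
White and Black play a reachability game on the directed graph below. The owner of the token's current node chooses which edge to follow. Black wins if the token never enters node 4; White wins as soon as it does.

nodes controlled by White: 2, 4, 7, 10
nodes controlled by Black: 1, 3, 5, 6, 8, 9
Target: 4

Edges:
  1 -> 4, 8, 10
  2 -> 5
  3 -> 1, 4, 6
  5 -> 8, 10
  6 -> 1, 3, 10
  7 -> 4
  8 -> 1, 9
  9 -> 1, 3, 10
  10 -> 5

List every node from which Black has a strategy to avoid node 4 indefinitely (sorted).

1, 2, 3, 5, 6, 8, 9, 10

A0 = {4}
A1: add {7} — 7 (White) has 7→4.
A2 = A1; e.g. 1 (Black) can still go to 8. Fixed point.
White's attractor = {4, 7}; Black avoids the target exactly from the complement.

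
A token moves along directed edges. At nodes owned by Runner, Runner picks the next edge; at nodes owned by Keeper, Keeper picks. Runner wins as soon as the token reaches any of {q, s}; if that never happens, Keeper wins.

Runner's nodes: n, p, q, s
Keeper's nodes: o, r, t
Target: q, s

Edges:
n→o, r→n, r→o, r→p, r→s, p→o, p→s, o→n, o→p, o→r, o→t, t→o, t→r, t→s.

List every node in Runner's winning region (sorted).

p, q, s

A0 = {q, s}
A1: add {p} — p (Runner) has p→s.
A2 = A1; e.g. n (Runner) has no edge into A1. Fixed point.
Runner's winning region = {p, q, s}.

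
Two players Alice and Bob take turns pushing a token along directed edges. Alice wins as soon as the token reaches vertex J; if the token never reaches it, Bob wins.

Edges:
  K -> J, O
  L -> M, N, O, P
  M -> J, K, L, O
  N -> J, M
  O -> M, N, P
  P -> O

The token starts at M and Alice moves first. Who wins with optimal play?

Track states (vertex, player-to-move).
A0 = {(J,Alice), (J,Bob)}
A1: add {(K,Alice), (M,Alice), (N,Alice)}.
(M,Alice) ∈ A1 ⇒ Alice forces the target.

Alice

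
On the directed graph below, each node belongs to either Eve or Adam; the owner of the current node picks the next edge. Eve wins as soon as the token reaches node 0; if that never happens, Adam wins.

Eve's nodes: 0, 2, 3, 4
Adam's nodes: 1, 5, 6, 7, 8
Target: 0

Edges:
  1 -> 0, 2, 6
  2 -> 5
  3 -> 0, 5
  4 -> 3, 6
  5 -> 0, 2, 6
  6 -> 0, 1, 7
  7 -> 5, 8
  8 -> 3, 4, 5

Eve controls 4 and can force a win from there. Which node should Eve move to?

A0 = {0}
A1: add {3} — 3 (Eve) has 3→0.
A2: add {4} — 4 (Eve) has 4→3.
A3 = A2; e.g. 1 (Adam) can still go to 2. Fixed point.
From 4, successor 3 is in the attractor (rank 1); the other successor 6 is not.

3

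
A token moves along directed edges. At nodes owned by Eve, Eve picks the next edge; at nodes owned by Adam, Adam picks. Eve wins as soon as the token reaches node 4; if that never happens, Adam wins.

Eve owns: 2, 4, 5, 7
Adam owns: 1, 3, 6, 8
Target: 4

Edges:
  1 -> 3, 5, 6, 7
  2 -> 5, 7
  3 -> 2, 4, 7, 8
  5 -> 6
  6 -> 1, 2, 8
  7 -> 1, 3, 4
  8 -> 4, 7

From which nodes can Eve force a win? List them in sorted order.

A0 = {4}
A1: add {7} — 7 (Eve) has 7→4.
A2: add {2, 8} — 2 (Eve) has 2→7; 8 (Adam): all of {4, 7} already in.
A3: add {3} — 3 (Adam): all of {2, 4, 7, 8} already in.
A4 = A3; e.g. 1 (Adam) can still go to 5. Fixed point.
Eve's winning region = {2, 3, 4, 7, 8}.

2, 3, 4, 7, 8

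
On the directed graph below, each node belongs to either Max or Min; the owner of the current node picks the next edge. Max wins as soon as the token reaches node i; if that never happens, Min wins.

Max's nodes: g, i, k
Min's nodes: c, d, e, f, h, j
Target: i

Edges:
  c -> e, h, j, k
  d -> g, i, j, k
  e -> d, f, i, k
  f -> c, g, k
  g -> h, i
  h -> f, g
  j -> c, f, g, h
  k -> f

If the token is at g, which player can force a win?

Max

A0 = {i}
A1: add {g} — g (Max) has g→i.
A2 = A1; e.g. c (Min) can still go to e. Fixed point.
g ∈ A1, so Max can force the target.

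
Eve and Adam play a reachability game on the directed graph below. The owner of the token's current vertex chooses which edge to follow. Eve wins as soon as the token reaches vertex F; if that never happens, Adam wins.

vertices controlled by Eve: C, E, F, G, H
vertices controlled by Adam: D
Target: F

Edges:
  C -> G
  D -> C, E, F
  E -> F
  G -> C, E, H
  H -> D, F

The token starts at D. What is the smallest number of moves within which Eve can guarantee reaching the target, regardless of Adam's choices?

4

A0 = {F}
A1: add {E, H} — E (Eve) has E→F; H (Eve) has H→F.
A2: add {G} — G (Eve) has G→E.
A3: add {C} — C (Eve) has C→G.
A4: add {D} — D (Adam): all of {C, E, F} already in.
A4 = all vertices. Fixed point.
D enters the attractor at level 4, so Eve can force the target in 4 moves from there.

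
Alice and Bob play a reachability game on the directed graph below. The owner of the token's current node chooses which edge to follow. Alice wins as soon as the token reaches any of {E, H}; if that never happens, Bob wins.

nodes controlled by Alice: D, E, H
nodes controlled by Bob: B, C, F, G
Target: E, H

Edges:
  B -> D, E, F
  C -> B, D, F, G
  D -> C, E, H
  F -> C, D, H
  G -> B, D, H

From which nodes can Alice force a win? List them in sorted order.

A0 = {E, H}
A1: add {D} — D (Alice) has D→E.
A2 = A1; e.g. B (Bob) can still go to F. Fixed point.
Alice's winning region = {D, E, H}.

D, E, H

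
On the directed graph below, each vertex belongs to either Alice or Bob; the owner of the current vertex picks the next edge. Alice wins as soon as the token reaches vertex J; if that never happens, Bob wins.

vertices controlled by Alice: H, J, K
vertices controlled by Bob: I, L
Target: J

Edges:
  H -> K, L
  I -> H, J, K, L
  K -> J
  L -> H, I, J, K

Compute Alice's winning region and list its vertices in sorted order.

A0 = {J}
A1: add {K} — K (Alice) has K→J.
A2: add {H} — H (Alice) has H→K.
A3 = A2; e.g. I (Bob) can still go to L. Fixed point.
Alice's winning region = {H, J, K}.

H, J, K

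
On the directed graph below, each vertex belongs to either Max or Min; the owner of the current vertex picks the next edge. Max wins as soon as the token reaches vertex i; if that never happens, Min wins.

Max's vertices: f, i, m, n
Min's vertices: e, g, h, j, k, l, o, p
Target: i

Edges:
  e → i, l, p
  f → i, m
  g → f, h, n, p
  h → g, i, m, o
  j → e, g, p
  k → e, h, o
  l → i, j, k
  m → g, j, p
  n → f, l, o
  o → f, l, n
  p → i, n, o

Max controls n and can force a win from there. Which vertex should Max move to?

A0 = {i}
A1: add {f} — f (Max) has f→i.
A2: add {n} — n (Max) has n→f.
A3 = A2; e.g. e (Min) can still go to l. Fixed point.
From n, successor f is in the attractor (rank 1); the other successors l, o are not.

f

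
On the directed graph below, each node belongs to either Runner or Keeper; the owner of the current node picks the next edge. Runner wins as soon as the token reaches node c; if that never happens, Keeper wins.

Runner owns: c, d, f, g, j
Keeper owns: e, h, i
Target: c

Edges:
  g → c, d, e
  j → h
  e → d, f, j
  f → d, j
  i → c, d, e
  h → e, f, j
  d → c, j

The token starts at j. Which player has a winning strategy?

Keeper

A0 = {c}
A1: add {d, g} — d (Runner) has d→c; g (Runner) has g→c.
A2: add {f} — f (Runner) has f→d.
A3 = A2; e.g. e (Keeper) can still go to j. Fixed point.
j never enters the attractor, so Keeper can avoid the target forever.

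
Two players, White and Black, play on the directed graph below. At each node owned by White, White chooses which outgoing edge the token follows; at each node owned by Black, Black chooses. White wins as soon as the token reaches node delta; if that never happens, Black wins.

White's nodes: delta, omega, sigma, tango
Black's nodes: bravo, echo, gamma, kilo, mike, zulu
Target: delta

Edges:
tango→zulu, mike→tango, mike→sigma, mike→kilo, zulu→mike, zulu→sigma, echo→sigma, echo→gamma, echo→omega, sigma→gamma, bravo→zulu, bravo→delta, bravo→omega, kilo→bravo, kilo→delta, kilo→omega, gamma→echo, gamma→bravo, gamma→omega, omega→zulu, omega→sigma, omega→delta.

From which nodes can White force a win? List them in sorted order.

delta, omega

A0 = {delta}
A1: add {omega} — omega (White) has omega→delta.
A2 = A1; e.g. tango (White) has no edge into A1. Fixed point.
White's winning region = {delta, omega}.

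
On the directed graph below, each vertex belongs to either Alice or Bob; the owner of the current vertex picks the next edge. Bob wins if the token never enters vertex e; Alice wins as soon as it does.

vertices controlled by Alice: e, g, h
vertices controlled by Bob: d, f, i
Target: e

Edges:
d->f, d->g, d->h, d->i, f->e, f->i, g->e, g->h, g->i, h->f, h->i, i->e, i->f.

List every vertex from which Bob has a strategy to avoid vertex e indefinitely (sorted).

A0 = {e}
A1: add {g} — g (Alice) has g→e.
A2 = A1; e.g. d (Bob) can still go to f. Fixed point.
Alice's attractor = {e, g}; Bob avoids the target exactly from the complement.

d, f, h, i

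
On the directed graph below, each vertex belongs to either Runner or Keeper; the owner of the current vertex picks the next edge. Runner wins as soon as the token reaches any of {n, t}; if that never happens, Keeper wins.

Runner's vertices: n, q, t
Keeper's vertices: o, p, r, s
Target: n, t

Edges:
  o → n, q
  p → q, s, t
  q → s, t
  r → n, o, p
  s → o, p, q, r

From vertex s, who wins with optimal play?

A0 = {n, t}
A1: add {q} — q (Runner) has q→t.
A2: add {o} — o (Keeper): all of {n, q} already in.
A3 = A2; e.g. p (Keeper) can still go to s. Fixed point.
s never enters the attractor, so Keeper can avoid the target forever.

Keeper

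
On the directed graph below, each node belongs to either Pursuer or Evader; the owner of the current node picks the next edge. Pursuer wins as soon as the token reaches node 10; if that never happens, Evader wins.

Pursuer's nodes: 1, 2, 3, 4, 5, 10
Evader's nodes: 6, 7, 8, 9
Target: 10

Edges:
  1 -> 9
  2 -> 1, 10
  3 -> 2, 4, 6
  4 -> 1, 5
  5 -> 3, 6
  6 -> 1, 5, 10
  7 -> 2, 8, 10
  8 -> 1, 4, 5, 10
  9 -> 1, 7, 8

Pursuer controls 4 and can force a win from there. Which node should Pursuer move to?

5

A0 = {10}
A1: add {2} — 2 (Pursuer) has 2→10.
A2: add {3} — 3 (Pursuer) has 3→2.
A3: add {5} — 5 (Pursuer) has 5→3.
A4: add {4} — 4 (Pursuer) has 4→5.
A5 = A4; e.g. 1 (Pursuer) has no edge into A4. Fixed point.
From 4, successor 5 is in the attractor (rank 3); the other successor 1 is not.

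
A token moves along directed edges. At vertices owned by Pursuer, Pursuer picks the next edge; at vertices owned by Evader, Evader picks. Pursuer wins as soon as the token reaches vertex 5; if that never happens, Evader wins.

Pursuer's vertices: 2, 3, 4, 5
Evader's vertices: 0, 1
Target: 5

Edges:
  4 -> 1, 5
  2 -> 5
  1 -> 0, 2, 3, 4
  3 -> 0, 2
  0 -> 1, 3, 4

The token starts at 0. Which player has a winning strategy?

Evader

A0 = {5}
A1: add {2, 4} — 2 (Pursuer) has 2→5; 4 (Pursuer) has 4→5.
A2: add {3} — 3 (Pursuer) has 3→2.
A3 = A2; e.g. 0 (Evader) can still go to 1. Fixed point.
0 never enters the attractor, so Evader can avoid the target forever.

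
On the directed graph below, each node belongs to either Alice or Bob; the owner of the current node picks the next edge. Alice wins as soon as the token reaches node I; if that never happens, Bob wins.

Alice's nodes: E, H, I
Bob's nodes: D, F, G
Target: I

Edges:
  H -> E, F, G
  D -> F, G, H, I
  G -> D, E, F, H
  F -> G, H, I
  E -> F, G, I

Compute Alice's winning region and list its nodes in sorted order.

E, H, I

A0 = {I}
A1: add {E} — E (Alice) has E→I.
A2: add {H} — H (Alice) has H→E.
A3 = A2; e.g. D (Bob) can still go to F. Fixed point.
Alice's winning region = {E, H, I}.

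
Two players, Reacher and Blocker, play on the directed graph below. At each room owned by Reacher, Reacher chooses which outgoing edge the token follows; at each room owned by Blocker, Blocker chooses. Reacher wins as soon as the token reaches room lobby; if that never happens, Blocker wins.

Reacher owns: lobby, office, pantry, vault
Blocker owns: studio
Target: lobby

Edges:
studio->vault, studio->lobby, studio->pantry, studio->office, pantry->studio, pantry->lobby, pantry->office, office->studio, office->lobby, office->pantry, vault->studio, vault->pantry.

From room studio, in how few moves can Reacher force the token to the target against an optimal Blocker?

A0 = {lobby}
A1: add {office, pantry} — pantry (Reacher) has pantry→lobby; office (Reacher) has office→lobby.
A2: add {vault} — vault (Reacher) has vault→pantry.
A3: add {studio} — studio (Blocker): all of {vault, lobby, pantry, office} already in.
A3 = all vertices. Fixed point.
studio enters the attractor at level 3, so Reacher can force the target in 3 moves from there.

3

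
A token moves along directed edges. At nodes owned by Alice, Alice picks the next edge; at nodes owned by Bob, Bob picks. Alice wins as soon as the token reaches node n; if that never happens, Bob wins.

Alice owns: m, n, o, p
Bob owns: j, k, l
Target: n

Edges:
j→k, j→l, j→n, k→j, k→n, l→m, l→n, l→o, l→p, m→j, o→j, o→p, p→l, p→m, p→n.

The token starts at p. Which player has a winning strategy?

A0 = {n}
A1: add {p} — p (Alice) has p→n.
p ∈ A1, so Alice can force the target.

Alice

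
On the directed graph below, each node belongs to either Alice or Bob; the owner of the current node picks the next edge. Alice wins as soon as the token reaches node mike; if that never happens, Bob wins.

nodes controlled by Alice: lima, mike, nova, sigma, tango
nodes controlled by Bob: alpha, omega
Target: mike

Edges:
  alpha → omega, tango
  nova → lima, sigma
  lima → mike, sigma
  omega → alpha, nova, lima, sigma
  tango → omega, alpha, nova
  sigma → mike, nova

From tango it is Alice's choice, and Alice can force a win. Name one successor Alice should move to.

A0 = {mike}
A1: add {lima, sigma} — lima (Alice) has lima→mike; sigma (Alice) has sigma→mike.
A2: add {nova} — nova (Alice) has nova→lima.
A3: add {tango} — tango (Alice) has tango→nova.
A4 = A3; e.g. omega (Bob) can still go to alpha. Fixed point.
From tango, successor nova is in the attractor (rank 2); the other successors alpha, omega are not.

nova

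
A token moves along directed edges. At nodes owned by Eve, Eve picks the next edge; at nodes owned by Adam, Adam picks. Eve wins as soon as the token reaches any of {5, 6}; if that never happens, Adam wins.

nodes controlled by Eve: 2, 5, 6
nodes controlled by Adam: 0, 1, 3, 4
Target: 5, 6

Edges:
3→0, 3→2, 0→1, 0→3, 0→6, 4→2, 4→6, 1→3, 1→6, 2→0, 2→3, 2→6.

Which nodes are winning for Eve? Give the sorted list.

2, 4, 5, 6

A0 = {5, 6}
A1: add {2} — 2 (Eve) has 2→6.
A2: add {4} — 4 (Adam): all of {2, 6} already in.
A3 = A2; e.g. 0 (Adam) can still go to 1. Fixed point.
Eve's winning region = {2, 4, 5, 6}.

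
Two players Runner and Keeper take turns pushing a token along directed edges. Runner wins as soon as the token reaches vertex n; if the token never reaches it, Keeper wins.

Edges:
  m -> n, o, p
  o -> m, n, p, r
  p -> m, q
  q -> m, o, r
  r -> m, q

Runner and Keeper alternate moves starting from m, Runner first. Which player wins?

Runner

Track states (vertex, player-to-move).
A0 = {(n,Runner), (n,Keeper)}
A1: add {(m,Runner), (o,Runner)}.
(m,Runner) ∈ A1 ⇒ Runner forces the target.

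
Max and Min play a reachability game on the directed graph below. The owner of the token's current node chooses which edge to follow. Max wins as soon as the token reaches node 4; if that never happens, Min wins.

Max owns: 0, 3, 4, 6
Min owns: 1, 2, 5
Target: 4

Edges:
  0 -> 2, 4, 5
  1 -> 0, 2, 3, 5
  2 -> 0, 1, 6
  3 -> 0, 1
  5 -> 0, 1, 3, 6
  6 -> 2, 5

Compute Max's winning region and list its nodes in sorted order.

A0 = {4}
A1: add {0} — 0 (Max) has 0→4.
A2: add {3} — 3 (Max) has 3→0.
A3 = A2; e.g. 1 (Min) can still go to 2. Fixed point.
Max's winning region = {0, 3, 4}.

0, 3, 4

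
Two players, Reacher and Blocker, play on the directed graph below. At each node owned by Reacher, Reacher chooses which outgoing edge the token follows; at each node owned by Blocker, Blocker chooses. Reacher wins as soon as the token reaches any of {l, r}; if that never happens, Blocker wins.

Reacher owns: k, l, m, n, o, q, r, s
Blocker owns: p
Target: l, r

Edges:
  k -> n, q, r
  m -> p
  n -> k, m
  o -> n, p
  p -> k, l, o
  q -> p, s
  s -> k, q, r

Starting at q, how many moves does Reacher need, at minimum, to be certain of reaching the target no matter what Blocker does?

2

A0 = {l, r}
A1: add {k, s} — k (Reacher) has k→r; s (Reacher) has s→r.
A2: add {n, q} — n (Reacher) has n→k; q (Reacher) has q→s.
q enters the attractor at level 2, so Reacher can force the target in 2 moves from there.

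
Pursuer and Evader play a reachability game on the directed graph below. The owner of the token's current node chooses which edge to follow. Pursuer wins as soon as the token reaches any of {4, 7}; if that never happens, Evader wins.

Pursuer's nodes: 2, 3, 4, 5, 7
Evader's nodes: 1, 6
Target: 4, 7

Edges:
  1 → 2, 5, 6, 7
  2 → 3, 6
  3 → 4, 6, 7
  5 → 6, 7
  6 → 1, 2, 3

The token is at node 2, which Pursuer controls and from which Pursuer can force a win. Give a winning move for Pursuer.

3

A0 = {4, 7}
A1: add {3, 5} — 3 (Pursuer) has 3→4; 5 (Pursuer) has 5→7.
A2: add {2} — 2 (Pursuer) has 2→3.
A3 = A2; e.g. 1 (Evader) can still go to 6. Fixed point.
From 2, successor 3 is in the attractor (rank 1); the other successor 6 is not.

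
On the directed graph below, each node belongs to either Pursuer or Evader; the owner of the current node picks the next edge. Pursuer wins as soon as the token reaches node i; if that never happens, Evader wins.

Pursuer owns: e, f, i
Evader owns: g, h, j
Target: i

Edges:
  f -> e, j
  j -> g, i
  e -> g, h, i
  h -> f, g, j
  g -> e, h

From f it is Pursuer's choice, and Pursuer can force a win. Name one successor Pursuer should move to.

e

A0 = {i}
A1: add {e} — e (Pursuer) has e→i.
A2: add {f} — f (Pursuer) has f→e.
A3 = A2; e.g. g (Evader) can still go to h. Fixed point.
From f, successor e is in the attractor (rank 1); the other successor j is not.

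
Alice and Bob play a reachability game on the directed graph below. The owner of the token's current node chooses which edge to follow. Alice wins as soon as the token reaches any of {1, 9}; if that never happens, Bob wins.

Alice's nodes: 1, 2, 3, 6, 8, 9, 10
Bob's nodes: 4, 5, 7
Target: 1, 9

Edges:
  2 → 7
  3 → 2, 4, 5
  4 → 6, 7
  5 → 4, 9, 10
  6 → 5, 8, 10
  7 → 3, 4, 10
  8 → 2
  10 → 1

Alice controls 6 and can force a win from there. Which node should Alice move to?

A0 = {1, 9}
A1: add {10} — 10 (Alice) has 10→1.
A2: add {6} — 6 (Alice) has 6→10.
A3 = A2; e.g. 2 (Alice) has no edge into A2. Fixed point.
From 6, successor 10 is in the attractor (rank 1); the other successors 5, 8 are not.

10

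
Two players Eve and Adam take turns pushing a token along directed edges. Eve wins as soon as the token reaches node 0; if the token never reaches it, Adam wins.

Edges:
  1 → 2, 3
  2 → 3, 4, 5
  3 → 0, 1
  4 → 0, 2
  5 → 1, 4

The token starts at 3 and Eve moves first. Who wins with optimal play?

Track states (vertex, player-to-move).
A0 = {(0,Eve), (0,Adam)}
A1: add {(3,Eve), (4,Eve)}.
(3,Eve) ∈ A1 ⇒ Eve forces the target.

Eve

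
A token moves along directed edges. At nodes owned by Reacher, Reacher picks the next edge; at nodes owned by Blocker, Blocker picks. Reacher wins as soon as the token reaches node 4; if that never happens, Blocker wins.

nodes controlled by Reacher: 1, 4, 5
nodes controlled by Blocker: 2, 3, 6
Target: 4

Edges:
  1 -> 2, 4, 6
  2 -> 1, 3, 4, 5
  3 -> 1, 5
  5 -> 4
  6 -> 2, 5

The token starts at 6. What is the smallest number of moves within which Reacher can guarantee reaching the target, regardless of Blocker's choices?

4

A0 = {4}
A1: add {1, 5} — 1 (Reacher) has 1→4; 5 (Reacher) has 5→4.
A2: add {3} — 3 (Blocker): all of {1, 5} already in.
A3: add {2} — 2 (Blocker): all of {1, 3, 4, 5} already in.
A4: add {6} — 6 (Blocker): all of {2, 5} already in.
A4 = all vertices. Fixed point.
6 enters the attractor at level 4, so Reacher can force the target in 4 moves from there.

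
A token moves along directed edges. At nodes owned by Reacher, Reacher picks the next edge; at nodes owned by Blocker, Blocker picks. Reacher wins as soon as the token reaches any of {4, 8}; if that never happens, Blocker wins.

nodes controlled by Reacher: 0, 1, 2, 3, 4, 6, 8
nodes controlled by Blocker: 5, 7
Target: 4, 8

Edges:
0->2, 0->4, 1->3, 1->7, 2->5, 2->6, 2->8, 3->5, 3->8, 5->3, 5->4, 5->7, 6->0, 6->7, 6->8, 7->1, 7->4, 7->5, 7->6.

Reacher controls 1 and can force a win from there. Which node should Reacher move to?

A0 = {4, 8}
A1: add {0, 2, 3, 6} — 0 (Reacher) has 0→4; 2 (Reacher) has 2→8; 3 (Reacher) has 3→8; 6 (Reacher) has 6→8.
A2: add {1} — 1 (Reacher) has 1→3.
A3 = A2; e.g. 5 (Blocker) can still go to 7. Fixed point.
From 1, successor 3 is in the attractor (rank 1); the other successor 7 is not.

3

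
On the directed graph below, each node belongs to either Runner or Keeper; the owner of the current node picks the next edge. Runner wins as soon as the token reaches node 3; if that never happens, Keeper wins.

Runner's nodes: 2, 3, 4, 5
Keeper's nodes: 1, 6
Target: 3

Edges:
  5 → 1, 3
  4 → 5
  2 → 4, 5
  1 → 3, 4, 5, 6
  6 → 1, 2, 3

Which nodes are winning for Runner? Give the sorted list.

2, 3, 4, 5

A0 = {3}
A1: add {5} — 5 (Runner) has 5→3.
A2: add {2, 4} — 2 (Runner) has 2→5; 4 (Runner) has 4→5.
A3 = A2; e.g. 1 (Keeper) can still go to 6. Fixed point.
Runner's winning region = {2, 3, 4, 5}.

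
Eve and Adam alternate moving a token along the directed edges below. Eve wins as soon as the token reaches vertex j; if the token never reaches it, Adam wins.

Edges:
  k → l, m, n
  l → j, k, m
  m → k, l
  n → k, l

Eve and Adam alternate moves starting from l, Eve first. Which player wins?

Track states (vertex, player-to-move).
A0 = {(j,Eve), (j,Adam)}
A1: add {(l,Eve)}.
(l,Eve) ∈ A1 ⇒ Eve forces the target.

Eve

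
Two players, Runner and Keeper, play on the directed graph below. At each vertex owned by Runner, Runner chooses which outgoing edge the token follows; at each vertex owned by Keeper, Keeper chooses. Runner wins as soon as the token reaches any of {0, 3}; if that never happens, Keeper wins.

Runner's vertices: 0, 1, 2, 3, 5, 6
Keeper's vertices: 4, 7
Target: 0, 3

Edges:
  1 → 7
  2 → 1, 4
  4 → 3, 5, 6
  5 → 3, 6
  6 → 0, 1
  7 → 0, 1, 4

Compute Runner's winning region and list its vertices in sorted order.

A0 = {0, 3}
A1: add {5, 6} — 5 (Runner) has 5→3; 6 (Runner) has 6→0.
A2: add {4} — 4 (Keeper): all of {3, 5, 6} already in.
A3: add {2} — 2 (Runner) has 2→4.
A4 = A3; e.g. 1 (Runner) has no edge into A3. Fixed point.
Runner's winning region = {0, 2, 3, 4, 5, 6}.

0, 2, 3, 4, 5, 6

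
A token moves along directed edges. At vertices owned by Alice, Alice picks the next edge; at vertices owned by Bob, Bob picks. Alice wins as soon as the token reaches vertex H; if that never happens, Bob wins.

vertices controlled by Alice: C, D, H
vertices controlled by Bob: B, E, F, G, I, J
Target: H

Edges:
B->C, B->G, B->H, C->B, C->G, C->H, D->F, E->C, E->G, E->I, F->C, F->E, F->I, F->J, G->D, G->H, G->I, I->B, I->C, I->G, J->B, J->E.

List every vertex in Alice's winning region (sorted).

A0 = {H}
A1: add {C} — C (Alice) has C→H.
A2 = A1; e.g. B (Bob) can still go to G. Fixed point.
Alice's winning region = {C, H}.

C, H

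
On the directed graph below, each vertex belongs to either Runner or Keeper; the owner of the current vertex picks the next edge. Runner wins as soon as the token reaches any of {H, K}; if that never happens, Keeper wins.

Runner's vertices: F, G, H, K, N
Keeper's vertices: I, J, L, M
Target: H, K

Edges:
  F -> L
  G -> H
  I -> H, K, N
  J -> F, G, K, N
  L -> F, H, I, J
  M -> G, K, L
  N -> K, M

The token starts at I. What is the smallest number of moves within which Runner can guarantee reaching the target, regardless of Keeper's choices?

A0 = {H, K}
A1: add {G, N} — G (Runner) has G→H; N (Runner) has N→K.
A2: add {I} — I (Keeper): all of {H, K, N} already in.
A3 = A2; e.g. F (Runner) has no edge into A2. Fixed point.
I enters the attractor at level 2, so Runner can force the target in 2 moves from there.

2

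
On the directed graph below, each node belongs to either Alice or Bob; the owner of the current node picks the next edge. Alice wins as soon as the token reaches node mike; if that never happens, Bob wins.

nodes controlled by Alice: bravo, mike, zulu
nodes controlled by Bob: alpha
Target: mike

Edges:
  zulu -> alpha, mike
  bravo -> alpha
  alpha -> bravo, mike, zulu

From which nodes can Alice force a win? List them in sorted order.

mike, zulu

A0 = {mike}
A1: add {zulu} — zulu (Alice) has zulu→mike.
A2 = A1; e.g. alpha (Bob) can still go to bravo. Fixed point.
Alice's winning region = {mike, zulu}.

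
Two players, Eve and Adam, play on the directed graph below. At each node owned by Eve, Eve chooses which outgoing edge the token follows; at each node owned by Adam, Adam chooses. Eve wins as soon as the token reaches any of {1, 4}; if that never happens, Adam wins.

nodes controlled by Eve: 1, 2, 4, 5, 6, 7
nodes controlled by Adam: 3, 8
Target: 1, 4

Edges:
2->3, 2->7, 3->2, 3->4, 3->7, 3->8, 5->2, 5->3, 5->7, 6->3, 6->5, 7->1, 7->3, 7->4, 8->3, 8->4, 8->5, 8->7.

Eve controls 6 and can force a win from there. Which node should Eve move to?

A0 = {1, 4}
A1: add {7} — 7 (Eve) has 7→1.
A2: add {2, 5} — 2 (Eve) has 2→7; 5 (Eve) has 5→7.
A3: add {6} — 6 (Eve) has 6→5.
A4 = A3; e.g. 3 (Adam) can still go to 8. Fixed point.
From 6, successor 5 is in the attractor (rank 2); the other successor 3 is not.

5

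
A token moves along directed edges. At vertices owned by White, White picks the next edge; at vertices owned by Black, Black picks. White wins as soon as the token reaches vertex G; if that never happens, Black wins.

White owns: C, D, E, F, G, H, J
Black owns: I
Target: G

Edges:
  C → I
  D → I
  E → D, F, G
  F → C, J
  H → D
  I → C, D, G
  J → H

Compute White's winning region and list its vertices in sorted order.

E, G

A0 = {G}
A1: add {E} — E (White) has E→G.
A2 = A1; e.g. C (White) has no edge into A1. Fixed point.
White's winning region = {E, G}.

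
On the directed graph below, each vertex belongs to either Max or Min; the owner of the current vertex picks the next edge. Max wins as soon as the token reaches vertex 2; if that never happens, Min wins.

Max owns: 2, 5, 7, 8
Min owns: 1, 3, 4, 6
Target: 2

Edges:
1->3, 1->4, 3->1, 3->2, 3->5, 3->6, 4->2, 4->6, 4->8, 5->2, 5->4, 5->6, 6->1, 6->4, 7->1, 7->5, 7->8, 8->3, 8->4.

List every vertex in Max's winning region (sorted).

2, 5, 7

A0 = {2}
A1: add {5} — 5 (Max) has 5→2.
A2: add {7} — 7 (Max) has 7→5.
A3 = A2; e.g. 1 (Min) can still go to 3. Fixed point.
Max's winning region = {2, 5, 7}.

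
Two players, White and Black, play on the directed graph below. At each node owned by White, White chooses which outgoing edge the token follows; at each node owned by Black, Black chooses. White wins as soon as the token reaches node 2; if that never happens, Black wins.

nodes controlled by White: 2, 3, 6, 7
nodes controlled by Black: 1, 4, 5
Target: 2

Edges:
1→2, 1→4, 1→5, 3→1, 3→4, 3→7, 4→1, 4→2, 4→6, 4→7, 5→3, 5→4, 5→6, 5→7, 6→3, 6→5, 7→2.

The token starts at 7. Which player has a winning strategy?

White

A0 = {2}
A1: add {7} — 7 (White) has 7→2.
7 ∈ A1, so White can force the target.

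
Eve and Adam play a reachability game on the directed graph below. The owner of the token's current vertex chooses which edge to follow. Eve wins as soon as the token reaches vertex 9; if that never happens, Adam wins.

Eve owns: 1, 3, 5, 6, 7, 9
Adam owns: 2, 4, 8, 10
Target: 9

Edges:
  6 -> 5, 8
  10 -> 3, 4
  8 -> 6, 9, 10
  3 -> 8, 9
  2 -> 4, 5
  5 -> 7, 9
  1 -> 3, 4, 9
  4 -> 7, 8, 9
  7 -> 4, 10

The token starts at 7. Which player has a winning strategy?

Adam

A0 = {9}
A1: add {1, 3, 5} — 1 (Eve) has 1→9; 3 (Eve) has 3→9; 5 (Eve) has 5→9.
A2: add {6} — 6 (Eve) has 6→5.
A3 = A2; e.g. 2 (Adam) can still go to 4. Fixed point.
7 never enters the attractor, so Adam can avoid the target forever.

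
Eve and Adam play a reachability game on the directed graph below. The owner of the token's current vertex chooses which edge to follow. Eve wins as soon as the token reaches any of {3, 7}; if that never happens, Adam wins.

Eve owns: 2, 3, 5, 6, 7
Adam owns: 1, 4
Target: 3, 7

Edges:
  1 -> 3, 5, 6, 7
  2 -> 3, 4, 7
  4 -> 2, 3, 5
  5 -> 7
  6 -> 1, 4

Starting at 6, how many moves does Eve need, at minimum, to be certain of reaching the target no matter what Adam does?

3

A0 = {3, 7}
A1: add {2, 5} — 2 (Eve) has 2→3; 5 (Eve) has 5→7.
A2: add {4} — 4 (Adam): all of {2, 3, 5} already in.
A3: add {6} — 6 (Eve) has 6→4.
6 enters the attractor at level 3, so Eve can force the target in 3 moves from there.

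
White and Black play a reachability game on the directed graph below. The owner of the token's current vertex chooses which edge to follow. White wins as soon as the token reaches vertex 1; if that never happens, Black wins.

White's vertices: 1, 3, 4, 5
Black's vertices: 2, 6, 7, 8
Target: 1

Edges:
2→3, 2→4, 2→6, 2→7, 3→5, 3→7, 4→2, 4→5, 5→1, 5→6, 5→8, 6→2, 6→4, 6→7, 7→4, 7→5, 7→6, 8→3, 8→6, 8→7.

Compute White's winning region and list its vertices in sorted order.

1, 3, 4, 5

A0 = {1}
A1: add {5} — 5 (White) has 5→1.
A2: add {3, 4} — 3 (White) has 3→5; 4 (White) has 4→5.
A3 = A2; e.g. 2 (Black) can still go to 6. Fixed point.
White's winning region = {1, 3, 4, 5}.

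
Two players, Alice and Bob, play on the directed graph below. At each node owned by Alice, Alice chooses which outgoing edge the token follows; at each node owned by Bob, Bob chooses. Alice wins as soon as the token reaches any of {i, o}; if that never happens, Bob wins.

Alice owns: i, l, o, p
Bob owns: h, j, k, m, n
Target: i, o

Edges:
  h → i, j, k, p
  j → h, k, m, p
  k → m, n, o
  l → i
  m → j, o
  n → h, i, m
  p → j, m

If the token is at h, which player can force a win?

A0 = {i, o}
A1: add {l} — l (Alice) has l→i.
A2 = A1; e.g. h (Bob) can still go to j. Fixed point.
h never enters the attractor, so Bob can avoid the target forever.

Bob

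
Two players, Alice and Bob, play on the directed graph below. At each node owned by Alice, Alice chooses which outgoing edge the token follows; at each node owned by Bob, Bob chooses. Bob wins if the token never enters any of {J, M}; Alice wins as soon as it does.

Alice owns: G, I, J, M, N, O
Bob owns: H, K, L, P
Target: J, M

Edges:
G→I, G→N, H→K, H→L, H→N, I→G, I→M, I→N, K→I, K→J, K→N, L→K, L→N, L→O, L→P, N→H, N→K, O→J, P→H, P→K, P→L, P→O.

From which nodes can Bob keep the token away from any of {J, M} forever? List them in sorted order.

A0 = {J, M}
A1: add {I, O} — I (Alice) has I→M; O (Alice) has O→J.
A2: add {G} — G (Alice) has G→I.
A3 = A2; e.g. H (Bob) can still go to K. Fixed point.
Alice's attractor = {G, I, J, M, O}; Bob avoids the target exactly from the complement.

H, K, L, N, P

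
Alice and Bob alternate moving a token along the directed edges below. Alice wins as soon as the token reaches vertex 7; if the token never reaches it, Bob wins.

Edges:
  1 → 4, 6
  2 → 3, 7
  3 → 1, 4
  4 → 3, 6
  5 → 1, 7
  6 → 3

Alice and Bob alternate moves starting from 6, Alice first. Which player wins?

Bob

Track states (vertex, player-to-move).
A0 = {(7,Alice), (7,Bob)}
A1: add {(2,Alice), (5,Alice)}.
A2 = A1; e.g. (1,Alice) stays out. (6,Alice) never enters ⇒ Bob avoids the target.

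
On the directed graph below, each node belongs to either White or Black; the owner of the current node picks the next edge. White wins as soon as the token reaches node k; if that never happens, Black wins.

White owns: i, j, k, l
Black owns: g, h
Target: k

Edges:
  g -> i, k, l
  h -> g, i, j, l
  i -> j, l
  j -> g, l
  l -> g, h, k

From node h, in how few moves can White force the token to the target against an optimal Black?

A0 = {k}
A1: add {l} — l (White) has l→k.
A2: add {i, j} — i (White) has i→l; j (White) has j→l.
A3: add {g} — g (Black): all of {i, k, l} already in.
A4: add {h} — h (Black): all of {g, i, j, l} already in.
A4 = all vertices. Fixed point.
h enters the attractor at level 4, so White can force the target in 4 moves from there.

4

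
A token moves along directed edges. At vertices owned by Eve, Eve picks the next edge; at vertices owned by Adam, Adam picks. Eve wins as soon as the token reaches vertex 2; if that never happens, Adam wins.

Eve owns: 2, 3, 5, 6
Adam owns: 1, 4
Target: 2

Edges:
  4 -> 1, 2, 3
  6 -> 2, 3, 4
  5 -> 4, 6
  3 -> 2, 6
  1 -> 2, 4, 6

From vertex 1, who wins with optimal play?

A0 = {2}
A1: add {3, 6} — 3 (Eve) has 3→2; 6 (Eve) has 6→2.
A2: add {5} — 5 (Eve) has 5→6.
A3 = A2; e.g. 1 (Adam) can still go to 4. Fixed point.
1 never enters the attractor, so Adam can avoid the target forever.

Adam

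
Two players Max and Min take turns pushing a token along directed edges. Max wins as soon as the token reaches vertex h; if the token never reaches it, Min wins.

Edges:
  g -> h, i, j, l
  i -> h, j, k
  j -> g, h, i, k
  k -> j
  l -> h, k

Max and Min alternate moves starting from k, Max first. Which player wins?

Track states (vertex, player-to-move).
A0 = {(h,Max), (h,Min)}
A1: add {(g,Max), (i,Max), (j,Max), (l,Max)}.
A2: add {(g,Min), (k,Min)}.
A3 = A2; e.g. (i,Min) stays out. (k,Max) never enters ⇒ Min avoids the target.

Min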